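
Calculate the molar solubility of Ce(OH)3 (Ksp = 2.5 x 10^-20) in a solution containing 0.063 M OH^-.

Ce(OH)3(s) <=> Ce^3+(aq) + 3 OH^-(aq)
Ksp = [Ce^3+][OH^-]^3
Let s be the molar solubility in this solution. [Ce^3+] = s, [OH^-] = 0.063 + 3s ≈ 0.063 (since the OH^- already present dominates).
Ksp ≈ s × (0.063)^3
s = 1.0 × 10^-16 M
Check: 3s = 3.0 × 10^-16 ≪ 0.063, so the approximation is valid.

s = 1.0e-16 M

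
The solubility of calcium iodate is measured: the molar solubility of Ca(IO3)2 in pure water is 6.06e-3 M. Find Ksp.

Ca(IO3)2(s) <=> Ca^2+(aq) + 2 IO3^-(aq)
With molar solubility s: [Ca^2+] = s, [IO3^-] = 2s.
Ksp = [Ca^2+][IO3^-]^2
Substituting: Ksp = s(2s)^2 = 4s^3
With s = 6.06 × 10^-3: Ksp = 8.90 × 10^-7

Ksp ≈ 8.90 × 10^-7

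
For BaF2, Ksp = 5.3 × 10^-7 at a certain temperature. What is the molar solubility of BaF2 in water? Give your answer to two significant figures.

5.1 × 10^-3 M

BaF2(s) <=> Ba^2+ + 2 F^-
Ksp = [Ba^2+][F^-]^2
If s mol/L of BaF2 dissolves, [Ba^2+] = s and [F^-] = 2s.
Substituting: Ksp = s(2s)^2 = 4s^3
s^3 = 5.3 × 10^-7 / 4, so s = 5.1 x 10^-3 M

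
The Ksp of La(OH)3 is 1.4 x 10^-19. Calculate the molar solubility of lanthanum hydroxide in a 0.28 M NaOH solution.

s = 6.4e-18 M

La(OH)3(s) ⇌ La^3+ + 3 OH^-
Ksp = [La^3+][OH^-]^3
Let s = moles of La(OH)3 that dissolve per litre. [La^3+] = s, [OH^-] = 0.28 + 3s ≈ 0.28 (common-ion effect: OH^- is already 0.28 M).
Ksp ≈ s × (0.28)^3
s = 6.4 × 10^-18 M
Check: 3s = 1.9 x 10^-17 ≪ 0.28, so the approximation is valid.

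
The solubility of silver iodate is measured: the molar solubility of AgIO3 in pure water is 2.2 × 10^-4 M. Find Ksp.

Ksp ≈ 4.8 x 10^-8

AgIO3(s) ⇌ Ag^+(aq) + IO3^-(aq)
For each mole of AgIO3 that dissolves: [Ag^+] = s, [IO3^-] = s.
Ksp = [Ag^+][IO3^-]
Ksp = s^2
Ksp = (2.2 × 10^-4)^2 = 4.8 × 10^-8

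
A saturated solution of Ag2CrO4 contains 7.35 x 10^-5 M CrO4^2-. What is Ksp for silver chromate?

Ag2CrO4(s) ⇌ 2 Ag^+ + CrO4^2-
Stoichiometry gives [Ag^+] = (2/1)[CrO4^2-] = 1.470 × 10^-4 M.
Ksp = [Ag^+]^2[CrO4^2-]
Ksp = (1.470 x 10^-4)^2 × 7.35 x 10^-5 = 1.59 × 10^-12

Ksp ≈ 1.59 × 10^-12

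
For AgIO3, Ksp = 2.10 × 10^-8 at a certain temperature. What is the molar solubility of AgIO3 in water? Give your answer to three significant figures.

s ≈ 1.45 × 10^-4 M

AgIO3(s) <=> Ag^+(aq) + IO3^-(aq)
Ksp = [Ag^+][IO3^-]
With molar solubility s: [Ag^+] = s, [IO3^-] = s.
Ksp = s × s = s^2
s = (2.10 × 10^-8)^(1/2) = 1.45 × 10^-4 M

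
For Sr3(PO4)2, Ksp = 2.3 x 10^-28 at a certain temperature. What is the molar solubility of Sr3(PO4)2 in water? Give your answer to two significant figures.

s ≈ 1.2e-6 M

Sr3(PO4)2(s) ⇌ 3 Sr^2+(aq) + 2 PO4^3-(aq)
Ksp = [Sr^2+]^3[PO4^3-]^2
If s mol/L of Sr3(PO4)2 dissolves, [Sr^2+] = 3s and [PO4^3-] = 2s.
So Ksp = (3s)^3 × (2s)^2 = 108s^5
Solving, s = (2.3 x 10^-28/108)^(1/5) = 1.2 × 10^-6 M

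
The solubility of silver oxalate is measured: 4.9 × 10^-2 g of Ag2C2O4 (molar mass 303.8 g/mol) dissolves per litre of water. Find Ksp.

Molar solubility s = (4.9 × 10^-2 g/L) / (303.8 g/mol) = 1.61 × 10^-4 M.
Ag2C2O4(s) <=> 2 Ag^+(aq) + C2O4^2-(aq)
With molar solubility s: [Ag^+] = 2s, [C2O4^2-] = s.
Ksp = [Ag^+]^2[C2O4^2-]
Ksp = (2s)^2s = 4s^3
With s = 1.61 x 10^-4: Ksp = 1.7 × 10^-11

Ksp = 1.7e-11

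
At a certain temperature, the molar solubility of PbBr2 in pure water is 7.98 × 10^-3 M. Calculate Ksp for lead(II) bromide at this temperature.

Ksp ≈ 2.03 × 10^-6

PbBr2(s) ⇌ Pb^2+(aq) + 2 Br^-(aq)
Let s = molar solubility. Then [Pb^2+] = s and [Br^-] = 2s.
Ksp = [Pb^2+][Br^-]^2
Ksp = s(2s)^2 = 4s^3
With s = 7.98 x 10^-3: Ksp = 2.03 x 10^-6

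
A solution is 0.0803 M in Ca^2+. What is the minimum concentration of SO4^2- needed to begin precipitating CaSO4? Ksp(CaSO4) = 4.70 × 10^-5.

CaSO4(s) ⇌ Ca^2+ + SO4^2-
Ksp = [Ca^2+][SO4^2-]
Precipitation begins when Q = Ksp. With [Ca^2+] = 0.0803 M:
4.70 × 10^-5 = (0.0803) × [SO4^2-]
[SO4^2-] = (4.70 × 10^-5 / 8.03 x 10^-2) = 5.85 × 10^-4 M

[SO4^2-] ≈ 5.85e-4 M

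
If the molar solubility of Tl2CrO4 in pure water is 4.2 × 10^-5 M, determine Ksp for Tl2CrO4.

3.0 × 10^-13

Tl2CrO4(s) <=> 2 Tl^+ + CrO4^2-
If s mol/L of Tl2CrO4 dissolves, [Tl^+] = 2s and [CrO4^2-] = s.
Ksp = [Tl^+]^2[CrO4^2-]
Substituting: Ksp = (2s)^2s = 4s^3
Ksp = 4 × (4.2 × 10^-5)^3 = 3.0 × 10^-13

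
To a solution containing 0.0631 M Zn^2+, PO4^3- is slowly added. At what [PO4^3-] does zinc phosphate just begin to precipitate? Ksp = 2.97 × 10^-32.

Zn3(PO4)2(s) ⇌ 3 Zn^2+ + 2 PO4^3-
Ksp = [Zn^2+]^3[PO4^3-]^2
Precipitation begins when Q = Ksp. With [Zn^2+] = 0.0631 M:
2.97 × 10^-32 = (0.0631)^3 × [PO4^3-]^2
[PO4^3-] = (2.97 × 10^-32 / 2.512 × 10^-4)^(1/2) = 1.09 × 10^-14 M

1.09 x 10^-14 M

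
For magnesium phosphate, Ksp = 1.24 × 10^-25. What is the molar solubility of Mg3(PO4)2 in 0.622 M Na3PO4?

Mg3(PO4)2(s) ⇌ 3 Mg^2+ + 2 PO4^3-
Ksp = [Mg^2+]^3[PO4^3-]^2
Let s = moles of Mg3(PO4)2 that dissolve per litre. [Mg^2+] = 3s, [PO4^3-] = 0.622 + 2s ≈ 0.622 (Ksp is small, so little additional dissolves).
Ksp ≈ (3s)^3 × (0.622)^2
s = 2.28 × 10^-9 M
Check: 2s = 4.6 × 10^-9 ≪ 0.622, so the approximation is valid.

s = 2.28 × 10^-9 M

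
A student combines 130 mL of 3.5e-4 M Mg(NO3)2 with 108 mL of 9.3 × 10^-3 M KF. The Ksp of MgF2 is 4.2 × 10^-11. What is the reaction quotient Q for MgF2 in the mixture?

Total volume = 130 + 108 = 238 mL.
[Mg^2+] = 3.5 × 10^-4 × (130/238) = 1.91 × 10^-4 M
[F^-] = 9.3 x 10^-3 × (108/238) = 4.22 x 10^-3 M
MgF2(s) <=> Mg^2+(aq) + 2 F^-(aq), so Q = [Mg^2+][F^-]^2
Q = (1.91 x 10^-4)(4.22 × 10^-3)^2 = 3.4 × 10^-9
Q > Ksp, so MgF2 will precipitate.

Q = 3.4 x 10^-9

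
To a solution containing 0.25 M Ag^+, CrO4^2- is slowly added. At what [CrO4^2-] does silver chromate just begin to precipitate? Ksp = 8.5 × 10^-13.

Ag2CrO4(s) ⇌ 2 Ag^+(aq) + CrO4^2-(aq)
Ksp = [Ag^+]^2[CrO4^2-]
Precipitation begins when Q = Ksp. With [Ag^+] = 0.25 M:
8.5 × 10^-13 = (0.25)^2 × [CrO4^2-]
[CrO4^2-] = (8.5 × 10^-13 / 6.25 × 10^-2) = 1.4 × 10^-11 M

[CrO4^2-] ≈ 1.4 × 10^-11 M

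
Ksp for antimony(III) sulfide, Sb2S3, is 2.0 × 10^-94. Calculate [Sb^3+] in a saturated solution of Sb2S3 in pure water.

[Sb^3+] ≈ 1.4e-19 M

Sb2S3(s) ⇌ 2 Sb^3+(aq) + 3 S^2-(aq)
Ksp = [Sb^3+]^2[S^2-]^3
With molar solubility s: [Sb^3+] = 2s, [S^2-] = 3s.
So Ksp = (2s)^2 × (3s)^3 = 108s^5
Solving, s = (2.0 × 10^-94/108)^(1/5) = 7.14 × 10^-20 M
[Sb^3+] = 2s = 1.4 × 10^-19 M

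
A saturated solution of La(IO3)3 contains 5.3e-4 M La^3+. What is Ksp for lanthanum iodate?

2.1 x 10^-12

La(IO3)3(s) ⇌ La^3+(aq) + 3 IO3^-(aq)
Stoichiometry gives [IO3^-] = (3/1)[La^3+] = 1.59 × 10^-3 M.
Ksp = [La^3+][IO3^-]^3
Ksp = 5.3 × 10^-4 × (1.59 x 10^-3)^3 = 2.1 × 10^-12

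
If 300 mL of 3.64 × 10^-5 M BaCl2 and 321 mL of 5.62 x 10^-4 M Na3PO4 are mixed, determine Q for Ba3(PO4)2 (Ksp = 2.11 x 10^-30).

Total volume = 300 + 321 = 621 mL.
[Ba^2+] = 3.64 × 10^-5 × (300/621) = 1.758 × 10^-5 M
[PO4^3-] = 5.62 × 10^-4 × (321/621) = 2.905 × 10^-4 M
Ba3(PO4)2(s) ⇌ 3 Ba^2+ + 2 PO4^3-, so Q = [Ba^2+]^3[PO4^3-]^2
Q = (1.758 × 10^-5)^3(2.905 × 10^-4)^2 = 4.59 x 10^-22
Q > Ksp, so Ba3(PO4)2 will precipitate.

Q = 4.59 x 10^-22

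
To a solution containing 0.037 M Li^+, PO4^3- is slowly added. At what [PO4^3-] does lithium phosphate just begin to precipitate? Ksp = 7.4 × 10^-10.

Li3PO4(s) <=> 3 Li^+(aq) + PO4^3-(aq)
Ksp = [Li^+]^3[PO4^3-]
Precipitation begins when Q = Ksp. With [Li^+] = 0.037 M:
7.4 × 10^-10 = (0.037)^3 × [PO4^3-]
[PO4^3-] = (7.4 × 10^-10 / 5.07 × 10^-5) = 1.5 x 10^-5 M

[PO4^3-] ≈ 1.5e-5 M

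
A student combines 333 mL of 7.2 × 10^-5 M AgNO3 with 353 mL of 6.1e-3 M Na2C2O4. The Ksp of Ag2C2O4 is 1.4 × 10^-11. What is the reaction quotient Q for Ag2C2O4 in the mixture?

Q ≈ 3.8 × 10^-12

Total volume = 333 + 353 = 686 mL.
[Ag^+] = 7.2 × 10^-5 × (333/686) = 3.50 x 10^-5 M
[C2O4^2-] = 6.1 x 10^-3 × (353/686) = 3.14 × 10^-3 M
Ag2C2O4(s) <=> 2 Ag^+ + C2O4^2-, so Q = [Ag^+]^2[C2O4^2-]
Q = (3.50 × 10^-5)^2(3.14 x 10^-3) = 3.8 × 10^-12
Q < Ksp, so no precipitate of Ag2C2O4 forms.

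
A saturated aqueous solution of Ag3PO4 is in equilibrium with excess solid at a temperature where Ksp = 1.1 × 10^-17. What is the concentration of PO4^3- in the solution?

Ag3PO4(s) ⇌ 3 Ag^+(aq) + PO4^3-(aq)
Ksp = [Ag^+]^3[PO4^3-]
For each mole of Ag3PO4 that dissolves: [Ag^+] = 3s, [PO4^3-] = s.
Substituting: Ksp = (3s)^3s = 27s^4
Solving, s = (1.1 × 10^-17/27)^(1/4) = 2.53 × 10^-5 M
[PO4^3-] = s = 2.5 × 10^-5 M

[PO4^3-] = 2.5 x 10^-5 M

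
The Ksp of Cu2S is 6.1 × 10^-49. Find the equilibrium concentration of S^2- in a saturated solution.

Cu2S(s) <=> 2 Cu^+(aq) + S^2-(aq)
Ksp = [Cu^+]^2[S^2-]
With molar solubility s: [Cu^+] = 2s, [S^2-] = s.
Ksp = (2s)^2s = 4s^3
Solving, s = (6.1 × 10^-49/4)^(1/3) = 5.34 x 10^-17 M
[S^2-] = s = 5.3 × 10^-17 M

5.3e-17 M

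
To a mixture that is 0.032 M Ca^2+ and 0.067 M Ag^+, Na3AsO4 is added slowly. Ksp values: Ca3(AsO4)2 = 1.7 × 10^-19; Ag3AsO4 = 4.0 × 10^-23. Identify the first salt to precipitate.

Ag3AsO4

Precipitation of each salt starts when its ion product equals its Ksp.
For Ca3(AsO4)2: 1.7 × 10^-19 = (0.032)^3 × [AsO4^3-]^2  ⇒  [AsO4^3-] = 7.2 × 10^-8 M.
For Ag3AsO4: 4.0 × 10^-23 = (0.067)^3 × [AsO4^3-]  ⇒  [AsO4^3-] = 1.3 × 10^-19 M.
The salt with the lower threshold [AsO4^3-] precipitates first: Ag3AsO4.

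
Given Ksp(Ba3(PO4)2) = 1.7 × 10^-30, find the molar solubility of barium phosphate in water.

s = 4.4e-7 M

Ba3(PO4)2(s) <=> 3 Ba^2+ + 2 PO4^3-
Ksp = [Ba^2+]^3[PO4^3-]^2
For each mole of Ba3(PO4)2 that dissolves: [Ba^2+] = 3s, [PO4^3-] = 2s.
Substituting: Ksp = (3s)^3(2s)^2 = 108s^5
s^5 = 1.7 × 10^-30 / 108, so s = 4.4 × 10^-7 M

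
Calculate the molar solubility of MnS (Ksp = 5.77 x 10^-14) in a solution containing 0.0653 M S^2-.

s ≈ 8.84e-13 M

MnS(s) <=> Mn^2+ + S^2-
Ksp = [Mn^2+][S^2-]
Let s = moles of MnS that dissolve per litre. [Mn^2+] = s, [S^2-] = 0.0653 + s ≈ 0.0653 (Ksp is small, so little additional dissolves).
Ksp ≈ s × 0.0653
s = 8.84 × 10^-13 M
Check: s = 8.8 x 10^-13 ≪ 0.0653, so the approximation is valid.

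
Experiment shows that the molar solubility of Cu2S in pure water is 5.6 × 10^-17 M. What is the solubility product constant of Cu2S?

Ksp ≈ 7.0 x 10^-49

Cu2S(s) ⇌ 2 Cu^+(aq) + S^2-(aq)
If s mol/L of Cu2S dissolves, [Cu^+] = 2s and [S^2-] = s.
Ksp = [Cu^+]^2[S^2-]
Ksp = (2s)^2s = 4s^3
Ksp = 4 × (5.6 x 10^-17)^3 = 7.0 × 10^-49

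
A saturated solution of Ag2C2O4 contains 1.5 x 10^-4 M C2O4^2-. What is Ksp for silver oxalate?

Ag2C2O4(s) ⇌ 2 Ag^+(aq) + C2O4^2-(aq)
Stoichiometry gives [Ag^+] = (2/1)[C2O4^2-] = 3.00 x 10^-4 M.
Ksp = [Ag^+]^2[C2O4^2-]
Ksp = (3.00 x 10^-4)^2 × 1.5 × 10^-4 = 1.4 × 10^-11

Ksp = 1.4e-11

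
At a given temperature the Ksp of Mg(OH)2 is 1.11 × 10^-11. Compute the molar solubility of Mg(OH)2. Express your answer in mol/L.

Mg(OH)2(s) ⇌ Mg^2+(aq) + 2 OH^-(aq)
Ksp = [Mg^2+][OH^-]^2
Let s = molar solubility. Then [Mg^2+] = s and [OH^-] = 2s.
Substituting: Ksp = s(2s)^2 = 4s^3
s^3 = 1.11 × 10^-11 / 4, so s = 1.41 x 10^-4 M

1.41 × 10^-4 M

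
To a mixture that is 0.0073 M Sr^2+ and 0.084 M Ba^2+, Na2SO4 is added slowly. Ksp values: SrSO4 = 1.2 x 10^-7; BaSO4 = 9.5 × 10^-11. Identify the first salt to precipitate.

BaSO4

Precipitation of each salt starts when its ion product equals its Ksp.
For SrSO4: 1.2 x 10^-7 = 0.0073 × [SO4^2-]  ⇒  [SO4^2-] = 1.6 x 10^-5 M.
For BaSO4: 9.5 × 10^-11 = 0.084 × [SO4^2-]  ⇒  [SO4^2-] = 1.1 × 10^-9 M.
The salt with the lower threshold [SO4^2-] precipitates first: BaSO4.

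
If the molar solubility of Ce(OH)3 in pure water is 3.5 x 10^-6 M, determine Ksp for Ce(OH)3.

Ce(OH)3(s) ⇌ Ce^3+ + 3 OH^-
For each mole of Ce(OH)3 that dissolves: [Ce^3+] = s, [OH^-] = 3s.
Ksp = [Ce^3+][OH^-]^3
So Ksp = s × (3s)^3 = 27s^4
With s = 3.5 x 10^-6: Ksp = 4.1 × 10^-21

4.1 × 10^-21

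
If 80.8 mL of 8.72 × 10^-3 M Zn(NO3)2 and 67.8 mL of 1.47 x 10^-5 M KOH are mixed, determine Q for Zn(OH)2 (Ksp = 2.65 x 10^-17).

Total volume = 80.8 + 67.8 = 148.6 mL.
[Zn^2+] = 8.72 × 10^-3 × (80.8/148.6) = 4.741 × 10^-3 M
[OH^-] = 1.47 x 10^-5 × (67.8/148.6) = 6.707 × 10^-6 M
Zn(OH)2(s) ⇌ Zn^2+ + 2 OH^-, so Q = [Zn^2+][OH^-]^2
Q = (4.741 × 10^-3)(6.707 × 10^-6)^2 = 2.13 × 10^-13
Q > Ksp, so Zn(OH)2 will precipitate.

Q = 2.13 x 10^-13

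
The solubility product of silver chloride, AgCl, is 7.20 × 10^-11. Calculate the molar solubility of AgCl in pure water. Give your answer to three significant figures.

AgCl(s) <=> Ag^+ + Cl^-
Ksp = [Ag^+][Cl^-]
With molar solubility s: [Ag^+] = s, [Cl^-] = s.
Ksp = s × s = s^2
s = √(7.20 × 10^-11) = 8.49 × 10^-6 M

s = 8.49 × 10^-6 M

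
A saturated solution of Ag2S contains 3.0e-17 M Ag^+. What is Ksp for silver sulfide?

Ag2S(s) ⇌ 2 Ag^+(aq) + S^2-(aq)
Stoichiometry gives [S^2-] = (1/2)[Ag^+] = 1.50 × 10^-17 M.
Ksp = [Ag^+]^2[S^2-]
Ksp = (3.0 x 10^-17)^2 × 1.50 × 10^-17 = 1.4 × 10^-50

1.4 x 10^-50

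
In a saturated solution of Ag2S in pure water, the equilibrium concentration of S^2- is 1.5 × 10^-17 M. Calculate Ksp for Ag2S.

1.4e-50

Ag2S(s) ⇌ 2 Ag^+(aq) + S^2-(aq)
Stoichiometry gives [Ag^+] = (2/1)[S^2-] = 3.00 × 10^-17 M.
Ksp = [Ag^+]^2[S^2-]
Ksp = (3.00 × 10^-17)^2 × 1.5 × 10^-17 = 1.4 x 10^-50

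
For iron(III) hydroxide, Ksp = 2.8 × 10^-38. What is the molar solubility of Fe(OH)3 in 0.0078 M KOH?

Fe(OH)3(s) ⇌ Fe^3+ + 3 OH^-
Ksp = [Fe^3+][OH^-]^3
Let s = moles of Fe(OH)3 that dissolve per litre. [Fe^3+] = s, [OH^-] = 0.0078 + 3s ≈ 0.0078 (since OH^- from KOH dominates).
Ksp ≈ s × (0.0078)^3
s = 5.9 × 10^-32 M
Check: 3s = 1.8 × 10^-31 ≪ 0.0078, so the approximation is valid.

5.9 × 10^-32 M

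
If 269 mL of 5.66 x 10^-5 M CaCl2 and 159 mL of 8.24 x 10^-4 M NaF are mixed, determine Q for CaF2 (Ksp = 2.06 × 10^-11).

Q = 3.33e-12

Total volume = 269 + 159 = 428 mL.
[Ca^2+] = 5.66 x 10^-5 × (269/428) = 3.557 x 10^-5 M
[F^-] = 8.24 × 10^-4 × (159/428) = 3.061 × 10^-4 M
CaF2(s) ⇌ Ca^2+(aq) + 2 F^-(aq), so Q = [Ca^2+][F^-]^2
Q = (3.557 × 10^-5)(3.061 × 10^-4)^2 = 3.33 × 10^-12
Q < Ksp, so no precipitate of CaF2 forms.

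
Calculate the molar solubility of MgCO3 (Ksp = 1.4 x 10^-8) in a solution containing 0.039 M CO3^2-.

s ≈ 3.6 × 10^-7 M

MgCO3(s) ⇌ Mg^2+ + CO3^2-
Ksp = [Mg^2+][CO3^2-]
If s mol/L dissolves here, [Mg^2+] = s, [CO3^2-] = 0.039 + s ≈ 0.039 (since the CO3^2- already present dominates).
Ksp ≈ s × 0.039
s = 3.6 × 10^-7 M
Check: s = 3.6 × 10^-7 ≪ 0.039, so the approximation is valid.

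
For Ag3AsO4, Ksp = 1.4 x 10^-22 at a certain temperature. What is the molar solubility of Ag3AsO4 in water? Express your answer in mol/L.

Ag3AsO4(s) ⇌ 3 Ag^+(aq) + AsO4^3-(aq)
Ksp = [Ag^+]^3[AsO4^3-]
Let s = molar solubility. Then [Ag^+] = 3s and [AsO4^3-] = s.
Ksp = (3s)^3s = 27s^4
s = (1.4 x 10^-22 / 27)^(1/4) = 1.5 × 10^-6 M

s = 1.5e-6 M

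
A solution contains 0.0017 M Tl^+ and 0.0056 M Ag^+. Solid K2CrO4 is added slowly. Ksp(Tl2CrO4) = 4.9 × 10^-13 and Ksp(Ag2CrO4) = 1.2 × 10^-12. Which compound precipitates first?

Each salt begins to precipitate when Q = Ksp, i.e. when [CrO4^2-] reaches its threshold.
For Tl2CrO4: 4.9 × 10^-13 = (0.0017)^2 × [CrO4^2-]  ⇒  [CrO4^2-] = 1.7 × 10^-7 M.
For Ag2CrO4: 1.2 × 10^-12 = (0.0056)^2 × [CrO4^2-]  ⇒  [CrO4^2-] = 3.8 x 10^-8 M.
The salt with the lower threshold [CrO4^2-] precipitates first: Ag2CrO4.

Ag2CrO4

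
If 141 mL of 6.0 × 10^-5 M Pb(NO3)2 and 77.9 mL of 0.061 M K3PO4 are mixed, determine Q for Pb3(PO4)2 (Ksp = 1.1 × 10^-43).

Total volume = 141 + 77.9 = 218.9 mL.
[Pb^2+] = 6.0 x 10^-5 × (141/218.9) = 3.86 × 10^-5 M
[PO4^3-] = 6.1 × 10^-2 × (77.9/218.9) = 2.17 x 10^-2 M
Pb3(PO4)2(s) ⇌ 3 Pb^2+ + 2 PO4^3-, so Q = [Pb^2+]^3[PO4^3-]^2
Q = (3.86 × 10^-5)^3(2.17 × 10^-2)^2 = 2.7 × 10^-17
Q > Ksp, so Pb3(PO4)2 will precipitate.

Q = 2.7 × 10^-17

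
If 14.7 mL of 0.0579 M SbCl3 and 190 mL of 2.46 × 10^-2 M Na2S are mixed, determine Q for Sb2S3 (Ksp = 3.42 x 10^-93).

2.06 × 10^-10

Total volume = 14.7 + 190 = 204.7 mL.
[Sb^3+] = 5.79 × 10^-2 × (14.7/204.7) = 4.158 x 10^-3 M
[S^2-] = 2.46 × 10^-2 × (190/204.7) = 2.283 × 10^-2 M
Sb2S3(s) <=> 2 Sb^3+(aq) + 3 S^2-(aq), so Q = [Sb^3+]^2[S^2-]^3
Q = (4.158 x 10^-3)^2(2.283 × 10^-2)^3 = 2.06 x 10^-10
Q > Ksp, so Sb2S3 will precipitate.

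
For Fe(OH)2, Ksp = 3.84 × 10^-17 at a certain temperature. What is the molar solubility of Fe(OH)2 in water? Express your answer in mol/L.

Fe(OH)2(s) ⇌ Fe^2+ + 2 OH^-
Ksp = [Fe^2+][OH^-]^2
For each mole of Fe(OH)2 that dissolves: [Fe^2+] = s, [OH^-] = 2s.
So Ksp = s × (2s)^2 = 4s^3
Solving, s = (3.84 × 10^-17/4)^(1/3) = 2.13 × 10^-6 M

s ≈ 2.13 x 10^-6 M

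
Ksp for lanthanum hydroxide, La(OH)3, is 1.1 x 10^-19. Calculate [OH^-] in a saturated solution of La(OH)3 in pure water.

La(OH)3(s) ⇌ La^3+ + 3 OH^-
Ksp = [La^3+][OH^-]^3
Let s = molar solubility. Then [La^3+] = s and [OH^-] = 3s.
Ksp = s(3s)^3 = 27s^4
Solving, s = (1.1 x 10^-19/27)^(1/4) = 7.99 × 10^-6 M
[OH^-] = 3s = 2.4 × 10^-5 M

[OH^-] = 2.4 x 10^-5 M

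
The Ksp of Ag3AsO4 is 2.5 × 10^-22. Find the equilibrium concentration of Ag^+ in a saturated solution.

[Ag^+] = 5.2 × 10^-6 M

Ag3AsO4(s) ⇌ 3 Ag^+ + AsO4^3-
Ksp = [Ag^+]^3[AsO4^3-]
Let s = molar solubility. Then [Ag^+] = 3s and [AsO4^3-] = s.
Substituting: Ksp = (3s)^3s = 27s^4
s = (2.5 × 10^-22 / 27)^(1/4) = 1.74 × 10^-6 M
[Ag^+] = 3s = 5.2 × 10^-6 M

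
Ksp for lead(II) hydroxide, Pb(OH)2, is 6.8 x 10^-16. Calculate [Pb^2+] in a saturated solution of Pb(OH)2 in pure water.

[Pb^2+] = 5.5 x 10^-6 M

Pb(OH)2(s) ⇌ Pb^2+ + 2 OH^-
Ksp = [Pb^2+][OH^-]^2
With molar solubility s: [Pb^2+] = s, [OH^-] = 2s.
Substituting: Ksp = s(2s)^2 = 4s^3
s = (6.8 x 10^-16 / 4)^(1/3) = 5.54 x 10^-6 M
[Pb^2+] = s = 5.5 x 10^-6 M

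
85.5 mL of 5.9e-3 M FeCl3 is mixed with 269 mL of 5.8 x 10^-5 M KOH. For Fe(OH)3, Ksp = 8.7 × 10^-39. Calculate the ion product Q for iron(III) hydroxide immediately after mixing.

Q ≈ 1.2e-16

Total volume = 85.5 + 269 = 354.5 mL.
[Fe^3+] = 5.9 x 10^-3 × (85.5/354.5) = 1.42 x 10^-3 M
[OH^-] = 5.8 × 10^-5 × (269/354.5) = 4.40 × 10^-5 M
Fe(OH)3(s) ⇌ Fe^3+ + 3 OH^-, so Q = [Fe^3+][OH^-]^3
Q = (1.42 × 10^-3)(4.40 x 10^-5)^3 = 1.2 × 10^-16
Q > Ksp, so Fe(OH)3 will precipitate.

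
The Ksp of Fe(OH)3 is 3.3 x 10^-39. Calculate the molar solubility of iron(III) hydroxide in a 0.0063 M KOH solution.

Fe(OH)3(s) ⇌ Fe^3+ + 3 OH^-
Ksp = [Fe^3+][OH^-]^3
If s mol/L dissolves here, [Fe^3+] = s, [OH^-] = 0.0063 + 3s ≈ 0.0063 (common-ion effect: OH^- is already 0.0063 M).
Ksp ≈ s × (0.0063)^3
s = 1.3 × 10^-32 M
Check: 3s = 4.0 x 10^-32 ≪ 0.0063, so the approximation is valid.

s = 1.3e-32 M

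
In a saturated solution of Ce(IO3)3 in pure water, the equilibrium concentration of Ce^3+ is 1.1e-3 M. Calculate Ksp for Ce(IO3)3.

Ksp ≈ 4.0 × 10^-11

Ce(IO3)3(s) ⇌ Ce^3+ + 3 IO3^-
Stoichiometry gives [IO3^-] = (3/1)[Ce^3+] = 3.30 × 10^-3 M.
Ksp = [Ce^3+][IO3^-]^3
Ksp = 1.1 × 10^-3 × (3.30 × 10^-3)^3 = 4.0 × 10^-11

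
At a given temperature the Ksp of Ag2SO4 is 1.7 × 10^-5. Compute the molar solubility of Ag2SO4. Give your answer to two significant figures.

Ag2SO4(s) ⇌ 2 Ag^+ + SO4^2-
Ksp = [Ag^+]^2[SO4^2-]
With molar solubility s: [Ag^+] = 2s, [SO4^2-] = s.
Substituting: Ksp = (2s)^2s = 4s^3
Solving, s = (1.7 × 10^-5/4)^(1/3) = 1.6 × 10^-2 M

s = 1.6 x 10^-2 M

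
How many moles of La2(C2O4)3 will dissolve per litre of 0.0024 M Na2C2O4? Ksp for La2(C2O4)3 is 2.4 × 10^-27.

s ≈ 2.1 × 10^-10 M

La2(C2O4)3(s) ⇌ 2 La^3+(aq) + 3 C2O4^2-(aq)
Ksp = [La^3+]^2[C2O4^2-]^3
Let s be the molar solubility in this solution. [La^3+] = 2s, [C2O4^2-] = 0.0024 + 3s ≈ 0.0024 (common-ion effect: C2O4^2- is already 0.0024 M).
Ksp ≈ (2s)^2 × (0.0024)^3
s = 2.1 × 10^-10 M
Check: 3s = 6.3 × 10^-10 ≪ 0.0024, so the approximation is valid.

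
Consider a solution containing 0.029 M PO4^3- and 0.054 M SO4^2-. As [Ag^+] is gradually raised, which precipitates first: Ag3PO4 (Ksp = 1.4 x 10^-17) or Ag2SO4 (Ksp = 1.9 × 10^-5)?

Each salt begins to precipitate when Q = Ksp, i.e. when [Ag^+] reaches its threshold.
For Ag3PO4: 1.4 x 10^-17 = 0.029 × [Ag^+]^3  ⇒  [Ag^+] = 7.8 × 10^-6 M.
For Ag2SO4: 1.9 × 10^-5 = 0.054 × [Ag^+]^2  ⇒  [Ag^+] = 1.9 x 10^-2 M.
The salt with the lower threshold [Ag^+] precipitates first: Ag3PO4.

Ag3PO4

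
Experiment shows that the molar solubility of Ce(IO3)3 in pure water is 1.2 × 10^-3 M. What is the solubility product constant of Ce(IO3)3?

5.6e-11

Ce(IO3)3(s) ⇌ Ce^3+ + 3 IO3^-
With molar solubility s: [Ce^3+] = s, [IO3^-] = 3s.
Ksp = [Ce^3+][IO3^-]^3
So Ksp = s × (3s)^3 = 27s^4
With s = 1.2 × 10^-3: Ksp = 5.6 × 10^-11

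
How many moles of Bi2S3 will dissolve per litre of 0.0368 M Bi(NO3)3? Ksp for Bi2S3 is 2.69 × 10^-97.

Bi2S3(s) ⇌ 2 Bi^3+(aq) + 3 S^2-(aq)
Ksp = [Bi^3+]^2[S^2-]^3
If s mol/L dissolves here, [Bi^3+] = 0.0368 + 2s ≈ 0.0368, [S^2-] = 3s (since Bi^3+ from Bi(NO3)3 dominates).
Ksp ≈ (0.0368)^2 × (3s)^3
s = 1.94 x 10^-32 M
Check: 2s = 3.9 x 10^-32 ≪ 0.0368, so the approximation is valid.

1.94 × 10^-32 M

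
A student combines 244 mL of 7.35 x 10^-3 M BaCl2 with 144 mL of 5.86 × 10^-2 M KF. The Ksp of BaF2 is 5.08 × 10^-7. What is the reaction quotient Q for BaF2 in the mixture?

Total volume = 244 + 144 = 388 mL.
[Ba^2+] = 7.35 × 10^-3 × (244/388) = 4.622 × 10^-3 M
[F^-] = 5.86 × 10^-2 × (144/388) = 2.175 × 10^-2 M
BaF2(s) <=> Ba^2+ + 2 F^-, so Q = [Ba^2+][F^-]^2
Q = (4.622 × 10^-3)(2.175 x 10^-2)^2 = 2.19 x 10^-6
Q > Ksp, so BaF2 will precipitate.

Q ≈ 2.19 x 10^-6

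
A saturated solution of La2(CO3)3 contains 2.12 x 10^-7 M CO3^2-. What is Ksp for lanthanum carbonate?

Ksp = 1.90e-34

La2(CO3)3(s) <=> 2 La^3+ + 3 CO3^2-
Stoichiometry gives [La^3+] = (2/3)[CO3^2-] = 1.413 × 10^-7 M.
Ksp = [La^3+]^2[CO3^2-]^3
Ksp = (1.413 × 10^-7)^2 × (2.12 × 10^-7)^3 = 1.90 × 10^-34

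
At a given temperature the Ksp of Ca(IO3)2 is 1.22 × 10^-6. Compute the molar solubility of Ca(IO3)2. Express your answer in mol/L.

Ca(IO3)2(s) ⇌ Ca^2+ + 2 IO3^-
Ksp = [Ca^2+][IO3^-]^2
For each mole of Ca(IO3)2 that dissolves: [Ca^2+] = s, [IO3^-] = 2s.
Substituting: Ksp = s(2s)^2 = 4s^3
s^3 = 1.22 × 10^-6 / 4, so s = 6.73 x 10^-3 M

s = 6.73 × 10^-3 M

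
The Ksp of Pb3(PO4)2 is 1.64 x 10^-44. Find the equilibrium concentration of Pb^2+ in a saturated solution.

Pb3(PO4)2(s) ⇌ 3 Pb^2+(aq) + 2 PO4^3-(aq)
Ksp = [Pb^2+]^3[PO4^3-]^2
Let s = molar solubility. Then [Pb^2+] = 3s and [PO4^3-] = 2s.
So Ksp = (3s)^3 × (2s)^2 = 108s^5
Solving, s = (1.64 x 10^-44/108)^(1/5) = 6.859 × 10^-10 M
[Pb^2+] = 3s = 2.06 × 10^-9 M

[Pb^2+] = 2.06 × 10^-9 M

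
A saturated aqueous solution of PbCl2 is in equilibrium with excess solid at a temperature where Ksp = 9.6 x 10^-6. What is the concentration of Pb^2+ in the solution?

PbCl2(s) ⇌ Pb^2+ + 2 Cl^-
Ksp = [Pb^2+][Cl^-]^2
If s mol/L of PbCl2 dissolves, [Pb^2+] = s and [Cl^-] = 2s.
Substituting: Ksp = s(2s)^2 = 4s^3
s^3 = 9.6 x 10^-6 / 4, so s = 1.34 × 10^-2 M
[Pb^2+] = s = 1.3 × 10^-2 M

[Pb^2+] = 0.013 M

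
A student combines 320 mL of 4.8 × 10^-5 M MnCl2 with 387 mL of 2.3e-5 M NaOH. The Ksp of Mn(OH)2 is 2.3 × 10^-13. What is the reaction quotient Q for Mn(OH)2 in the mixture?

Total volume = 320 + 387 = 707 mL.
[Mn^2+] = 4.8 × 10^-5 × (320/707) = 2.17 × 10^-5 M
[OH^-] = 2.3 x 10^-5 × (387/707) = 1.26 × 10^-5 M
Mn(OH)2(s) ⇌ Mn^2+ + 2 OH^-, so Q = [Mn^2+][OH^-]^2
Q = (2.17 × 10^-5)(1.26 x 10^-5)^2 = 3.4 x 10^-15
Q < Ksp, so no precipitate of Mn(OH)2 forms.

3.4 × 10^-15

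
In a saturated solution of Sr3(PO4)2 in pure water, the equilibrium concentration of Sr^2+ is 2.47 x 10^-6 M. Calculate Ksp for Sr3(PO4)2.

Ksp ≈ 4.09 × 10^-29

Sr3(PO4)2(s) <=> 3 Sr^2+ + 2 PO4^3-
Stoichiometry gives [PO4^3-] = (2/3)[Sr^2+] = 1.647 × 10^-6 M.
Ksp = [Sr^2+]^3[PO4^3-]^2
Ksp = (2.47 × 10^-6)^3 × (1.647 × 10^-6)^2 = 4.09 × 10^-29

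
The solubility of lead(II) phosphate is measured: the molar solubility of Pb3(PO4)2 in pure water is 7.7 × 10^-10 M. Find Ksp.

Pb3(PO4)2(s) <=> 3 Pb^2+(aq) + 2 PO4^3-(aq)
If s mol/L of Pb3(PO4)2 dissolves, [Pb^2+] = 3s and [PO4^3-] = 2s.
Ksp = [Pb^2+]^3[PO4^3-]^2
Ksp = (3s)^3(2s)^2 = 108s^5
Ksp = 108 × (7.7 × 10^-10)^5 = 2.9 x 10^-44

2.9 × 10^-44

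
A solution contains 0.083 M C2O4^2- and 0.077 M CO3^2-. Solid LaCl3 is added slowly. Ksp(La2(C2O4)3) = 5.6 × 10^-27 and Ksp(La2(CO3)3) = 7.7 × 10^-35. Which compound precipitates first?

La2(CO3)3

Each salt begins to precipitate when Q = Ksp, i.e. when [La^3+] reaches its threshold.
For La2(C2O4)3: 5.6 × 10^-27 = (0.083)^3 × [La^3+]^2  ⇒  [La^3+] = 3.1 × 10^-12 M.
For La2(CO3)3: 7.7 × 10^-35 = (0.077)^3 × [La^3+]^2  ⇒  [La^3+] = 4.1 × 10^-16 M.
The salt with the lower threshold [La^3+] precipitates first: La2(CO3)3.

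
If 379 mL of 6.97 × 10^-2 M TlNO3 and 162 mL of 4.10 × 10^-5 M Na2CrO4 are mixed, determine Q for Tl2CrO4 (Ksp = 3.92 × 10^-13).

Total volume = 379 + 162 = 541 mL.
[Tl^+] = 6.97 x 10^-2 × (379/541) = 4.883 x 10^-2 M
[CrO4^2-] = 4.10 × 10^-5 × (162/541) = 1.228 × 10^-5 M
Tl2CrO4(s) <=> 2 Tl^+(aq) + CrO4^2-(aq), so Q = [Tl^+]^2[CrO4^2-]
Q = (4.883 × 10^-2)^2(1.228 x 10^-5) = 2.93 × 10^-8
Q > Ksp, so Tl2CrO4 will precipitate.

2.93 × 10^-8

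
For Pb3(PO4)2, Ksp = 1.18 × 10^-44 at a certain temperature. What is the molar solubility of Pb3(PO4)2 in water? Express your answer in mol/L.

Pb3(PO4)2(s) ⇌ 3 Pb^2+ + 2 PO4^3-
Ksp = [Pb^2+]^3[PO4^3-]^2
For each mole of Pb3(PO4)2 that dissolves: [Pb^2+] = 3s, [PO4^3-] = 2s.
Ksp = (3s)^3(2s)^2 = 108s^5
s = (1.18 × 10^-44 / 108)^(1/5) = 6.42 × 10^-10 M

s ≈ 6.42e-10 M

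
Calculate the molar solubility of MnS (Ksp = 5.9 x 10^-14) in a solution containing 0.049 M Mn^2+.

1.2 x 10^-12 M

MnS(s) <=> Mn^2+ + S^2-
Ksp = [Mn^2+][S^2-]
If s mol/L dissolves here, [Mn^2+] = 0.049 + s ≈ 0.049, [S^2-] = s (common-ion effect: Mn^2+ is already 0.049 M).
Ksp ≈ 0.049 × s
s = 1.2 × 10^-12 M
Check: s = 1.2 × 10^-12 ≪ 0.049, so the approximation is valid.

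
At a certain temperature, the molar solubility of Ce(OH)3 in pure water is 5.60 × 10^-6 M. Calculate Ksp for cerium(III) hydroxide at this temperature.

Ce(OH)3(s) ⇌ Ce^3+ + 3 OH^-
If s mol/L of Ce(OH)3 dissolves, [Ce^3+] = s and [OH^-] = 3s.
Ksp = [Ce^3+][OH^-]^3
So Ksp = s × (3s)^3 = 27s^4
Ksp = 27 × (5.60 × 10^-6)^4 = 2.66 × 10^-20

Ksp = 2.66e-20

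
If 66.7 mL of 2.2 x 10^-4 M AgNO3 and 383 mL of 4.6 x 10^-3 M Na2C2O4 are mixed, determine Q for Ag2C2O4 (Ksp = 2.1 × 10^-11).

4.2 × 10^-12

Total volume = 66.7 + 383 = 449.7 mL.
[Ag^+] = 2.2 × 10^-4 × (66.7/449.7) = 3.26 × 10^-5 M
[C2O4^2-] = 4.6 x 10^-3 × (383/449.7) = 3.92 × 10^-3 M
Ag2C2O4(s) ⇌ 2 Ag^+ + C2O4^2-, so Q = [Ag^+]^2[C2O4^2-]
Q = (3.26 x 10^-5)^2(3.92 × 10^-3) = 4.2 × 10^-12
Q < Ksp, so no precipitate of Ag2C2O4 forms.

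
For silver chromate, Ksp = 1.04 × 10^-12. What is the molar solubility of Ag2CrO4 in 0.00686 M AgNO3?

Ag2CrO4(s) ⇌ 2 Ag^+ + CrO4^2-
Ksp = [Ag^+]^2[CrO4^2-]
Let s = moles of Ag2CrO4 that dissolve per litre. [Ag^+] = 0.00686 + 2s ≈ 0.00686, [CrO4^2-] = s (common-ion effect: Ag^+ is already 0.00686 M).
Ksp ≈ (0.00686)^2 × s
s = 2.21 x 10^-8 M
Check: 2s = 4.4 x 10^-8 ≪ 0.00686, so the approximation is valid.

s ≈ 2.21e-8 M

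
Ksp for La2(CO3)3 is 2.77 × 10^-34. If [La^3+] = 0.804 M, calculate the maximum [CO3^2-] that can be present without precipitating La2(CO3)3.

[CO3^2-] ≈ 7.54 x 10^-12 M

La2(CO3)3(s) <=> 2 La^3+ + 3 CO3^2-
Ksp = [La^3+]^2[CO3^2-]^3
Precipitation begins when Q = Ksp. With [La^3+] = 0.804 M:
2.77 × 10^-34 = (0.804)^2 × [CO3^2-]^3
[CO3^2-] = (2.77 × 10^-34 / 6.464 x 10^-1)^(1/3) = 7.54 x 10^-12 M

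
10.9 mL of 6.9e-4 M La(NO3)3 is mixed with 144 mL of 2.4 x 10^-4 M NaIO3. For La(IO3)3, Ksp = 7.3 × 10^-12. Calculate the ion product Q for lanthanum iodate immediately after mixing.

Total volume = 10.9 + 144 = 154.9 mL.
[La^3+] = 6.9 x 10^-4 × (10.9/154.9) = 4.86 x 10^-5 M
[IO3^-] = 2.4 × 10^-4 × (144/154.9) = 2.23 × 10^-4 M
La(IO3)3(s) ⇌ La^3+ + 3 IO3^-, so Q = [La^3+][IO3^-]^3
Q = (4.86 x 10^-5)(2.23 x 10^-4)^3 = 5.4 x 10^-16
Q < Ksp, so no precipitate of La(IO3)3 forms.

Q ≈ 5.4e-16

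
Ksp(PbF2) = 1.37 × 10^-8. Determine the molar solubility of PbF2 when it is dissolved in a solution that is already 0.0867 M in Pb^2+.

s ≈ 1.99e-4 M

PbF2(s) <=> Pb^2+(aq) + 2 F^-(aq)
Ksp = [Pb^2+][F^-]^2
If s mol/L dissolves here, [Pb^2+] = 0.0867 + s ≈ 0.0867, [F^-] = 2s (common-ion effect: Pb^2+ is already 0.0867 M).
Ksp ≈ 0.0867 × (2s)^2
s = 1.99 x 10^-4 M
Check: s = 2.0 x 10^-4 ≪ 0.0867, so the approximation is valid.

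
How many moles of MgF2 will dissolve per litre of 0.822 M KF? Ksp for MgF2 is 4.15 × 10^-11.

MgF2(s) ⇌ Mg^2+ + 2 F^-
Ksp = [Mg^2+][F^-]^2
Let s = moles of MgF2 that dissolve per litre. [Mg^2+] = s, [F^-] = 0.822 + 2s ≈ 0.822 (since F^- from KF dominates).
Ksp ≈ s × (0.822)^2
s = 6.14 x 10^-11 M
Check: 2s = 1.2 × 10^-10 ≪ 0.822, so the approximation is valid.

s = 6.14e-11 M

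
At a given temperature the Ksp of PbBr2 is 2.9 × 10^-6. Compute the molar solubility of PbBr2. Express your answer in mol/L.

s ≈ 9.0 x 10^-3 M

PbBr2(s) ⇌ Pb^2+ + 2 Br^-
Ksp = [Pb^2+][Br^-]^2
For each mole of PbBr2 that dissolves: [Pb^2+] = s, [Br^-] = 2s.
So Ksp = s × (2s)^2 = 4s^3
s^3 = 2.9 × 10^-6 / 4, so s = 9.0 × 10^-3 M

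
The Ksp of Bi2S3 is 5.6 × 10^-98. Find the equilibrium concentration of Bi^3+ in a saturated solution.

[Bi^3+] ≈ 2.8 x 10^-20 M

Bi2S3(s) <=> 2 Bi^3+(aq) + 3 S^2-(aq)
Ksp = [Bi^3+]^2[S^2-]^3
If s mol/L of Bi2S3 dissolves, [Bi^3+] = 2s and [S^2-] = 3s.
So Ksp = (2s)^2 × (3s)^3 = 108s^5
Solving, s = (5.6 × 10^-98/108)^(1/5) = 1.39 × 10^-20 M
[Bi^3+] = 2s = 2.8 × 10^-20 M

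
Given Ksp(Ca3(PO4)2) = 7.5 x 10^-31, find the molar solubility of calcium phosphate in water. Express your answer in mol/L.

Ca3(PO4)2(s) ⇌ 3 Ca^2+(aq) + 2 PO4^3-(aq)
Ksp = [Ca^2+]^3[PO4^3-]^2
For each mole of Ca3(PO4)2 that dissolves: [Ca^2+] = 3s, [PO4^3-] = 2s.
Substituting: Ksp = (3s)^3(2s)^2 = 108s^5
Solving, s = (7.5 x 10^-31/108)^(1/5) = 3.7 × 10^-7 M

s = 3.7e-7 M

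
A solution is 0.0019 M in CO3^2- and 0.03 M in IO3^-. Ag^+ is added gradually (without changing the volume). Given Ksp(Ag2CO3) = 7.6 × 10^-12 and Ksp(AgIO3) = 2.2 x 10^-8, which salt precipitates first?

Precipitation of each salt starts when its ion product equals its Ksp.
For Ag2CO3: 7.6 × 10^-12 = 0.0019 × [Ag^+]^2  ⇒  [Ag^+] = 6.3 × 10^-5 M.
For AgIO3: 2.2 x 10^-8 = 0.03 × [Ag^+]  ⇒  [Ag^+] = 7.3 x 10^-7 M.
The salt with the lower threshold [Ag^+] precipitates first: AgIO3.

AgIO3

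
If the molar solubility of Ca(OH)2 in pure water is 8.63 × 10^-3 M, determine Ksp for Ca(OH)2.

2.57 x 10^-6

Ca(OH)2(s) ⇌ Ca^2+(aq) + 2 OH^-(aq)
With molar solubility s: [Ca^2+] = s, [OH^-] = 2s.
Ksp = [Ca^2+][OH^-]^2
So Ksp = s × (2s)^2 = 4s^3
Ksp = 4 × (8.63 x 10^-3)^3 = 2.57 x 10^-6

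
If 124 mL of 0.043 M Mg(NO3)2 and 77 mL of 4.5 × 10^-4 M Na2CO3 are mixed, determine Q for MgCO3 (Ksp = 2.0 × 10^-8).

Total volume = 124 + 77 = 201 mL.
[Mg^2+] = 4.3 × 10^-2 × (124/201) = 2.65 × 10^-2 M
[CO3^2-] = 4.5 x 10^-4 × (77/201) = 1.72 × 10^-4 M
MgCO3(s) ⇌ Mg^2+(aq) + CO3^2-(aq), so Q = [Mg^2+][CO3^2-]
Q = (2.65 × 10^-2)(1.72 x 10^-4) = 4.6 × 10^-6
Q > Ksp, so MgCO3 will precipitate.

Q ≈ 4.6e-6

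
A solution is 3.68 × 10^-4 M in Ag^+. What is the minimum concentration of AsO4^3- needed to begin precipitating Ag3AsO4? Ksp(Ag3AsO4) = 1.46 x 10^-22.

2.93 x 10^-12 M

Ag3AsO4(s) ⇌ 3 Ag^+ + AsO4^3-
Ksp = [Ag^+]^3[AsO4^3-]
Precipitation begins when Q = Ksp. With [Ag^+] = 3.68 × 10^-4 M:
1.46 x 10^-22 = (3.68 × 10^-4)^3 × [AsO4^3-]
[AsO4^3-] = (1.46 x 10^-22 / 4.984 × 10^-11) = 2.93 × 10^-12 M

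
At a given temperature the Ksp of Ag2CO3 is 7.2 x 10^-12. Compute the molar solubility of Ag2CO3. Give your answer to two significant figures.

1.2 × 10^-4 M

Ag2CO3(s) ⇌ 2 Ag^+(aq) + CO3^2-(aq)
Ksp = [Ag^+]^2[CO3^2-]
For each mole of Ag2CO3 that dissolves: [Ag^+] = 2s, [CO3^2-] = s.
So Ksp = (2s)^2 × s = 4s^3
s^3 = 7.2 x 10^-12 / 4, so s = 1.2 x 10^-4 M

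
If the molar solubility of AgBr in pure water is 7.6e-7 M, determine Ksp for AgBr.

AgBr(s) ⇌ Ag^+(aq) + Br^-(aq)
Let s = molar solubility. Then [Ag^+] = s and [Br^-] = s.
Ksp = [Ag^+][Br^-]
Ksp = s × s = s^2
Ksp = (7.6 × 10^-7)^2 = 5.8 x 10^-13

Ksp = 5.8e-13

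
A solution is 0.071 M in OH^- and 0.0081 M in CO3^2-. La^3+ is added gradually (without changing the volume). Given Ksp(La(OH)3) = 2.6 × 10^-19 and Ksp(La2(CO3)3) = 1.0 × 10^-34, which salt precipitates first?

La(OH)3

Precipitation of each salt starts when its ion product equals its Ksp.
For La(OH)3: 2.6 × 10^-19 = (0.071)^3 × [La^3+]  ⇒  [La^3+] = 7.3 × 10^-16 M.
For La2(CO3)3: 1.0 × 10^-34 = (0.0081)^3 × [La^3+]^2  ⇒  [La^3+] = 1.4 x 10^-14 M.
The salt with the lower threshold [La^3+] precipitates first: La(OH)3.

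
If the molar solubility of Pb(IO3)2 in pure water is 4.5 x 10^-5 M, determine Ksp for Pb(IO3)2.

Pb(IO3)2(s) ⇌ Pb^2+(aq) + 2 IO3^-(aq)
Let s = molar solubility. Then [Pb^2+] = s and [IO3^-] = 2s.
Ksp = [Pb^2+][IO3^-]^2
Substituting: Ksp = s(2s)^2 = 4s^3
With s = 4.5 × 10^-5: Ksp = 3.6 x 10^-13

3.6 × 10^-13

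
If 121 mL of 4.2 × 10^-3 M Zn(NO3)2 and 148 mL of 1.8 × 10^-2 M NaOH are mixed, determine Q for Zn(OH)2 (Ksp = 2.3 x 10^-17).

1.9 x 10^-7

Total volume = 121 + 148 = 269 mL.
[Zn^2+] = 4.2 x 10^-3 × (121/269) = 1.89 × 10^-3 M
[OH^-] = 1.8 × 10^-2 × (148/269) = 9.90 x 10^-3 M
Zn(OH)2(s) ⇌ Zn^2+ + 2 OH^-, so Q = [Zn^2+][OH^-]^2
Q = (1.89 × 10^-3)(9.90 × 10^-3)^2 = 1.9 x 10^-7
Q > Ksp, so Zn(OH)2 will precipitate.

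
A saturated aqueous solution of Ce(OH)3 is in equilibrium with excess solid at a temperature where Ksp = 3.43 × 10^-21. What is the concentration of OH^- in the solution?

[OH^-] ≈ 1.01e-5 M

Ce(OH)3(s) ⇌ Ce^3+ + 3 OH^-
Ksp = [Ce^3+][OH^-]^3
Let s = molar solubility. Then [Ce^3+] = s and [OH^-] = 3s.
Ksp = s(3s)^3 = 27s^4
s = (3.43 × 10^-21 / 27)^(1/4) = 3.357 × 10^-6 M
[OH^-] = 3s = 1.01 × 10^-5 M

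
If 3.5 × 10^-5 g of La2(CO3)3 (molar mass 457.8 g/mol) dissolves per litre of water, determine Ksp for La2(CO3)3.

2.8 × 10^-34

Molar solubility s = (3.5 × 10^-5 g/L) / (457.8 g/mol) = 7.65 × 10^-8 M.
La2(CO3)3(s) ⇌ 2 La^3+ + 3 CO3^2-
For each mole of La2(CO3)3 that dissolves: [La^3+] = 2s, [CO3^2-] = 3s.
Ksp = [La^3+]^2[CO3^2-]^3
So Ksp = (2s)^2 × (3s)^3 = 108s^5
With s = 7.65 x 10^-8: Ksp = 2.8 x 10^-34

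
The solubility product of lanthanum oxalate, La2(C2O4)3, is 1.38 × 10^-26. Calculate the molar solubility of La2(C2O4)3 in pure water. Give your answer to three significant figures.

2.64 × 10^-6 M

La2(C2O4)3(s) ⇌ 2 La^3+(aq) + 3 C2O4^2-(aq)
Ksp = [La^3+]^2[C2O4^2-]^3
With molar solubility s: [La^3+] = 2s, [C2O4^2-] = 3s.
Ksp = (2s)^2(3s)^3 = 108s^5
Solving, s = (1.38 × 10^-26/108)^(1/5) = 2.64 x 10^-6 M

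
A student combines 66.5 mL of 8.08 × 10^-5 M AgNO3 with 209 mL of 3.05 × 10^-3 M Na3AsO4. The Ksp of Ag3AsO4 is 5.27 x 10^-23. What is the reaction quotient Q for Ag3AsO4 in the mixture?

Q = 1.72 × 10^-17

Total volume = 66.5 + 209 = 275.5 mL.
[Ag^+] = 8.08 × 10^-5 × (66.5/275.5) = 1.950 x 10^-5 M
[AsO4^3-] = 3.05 × 10^-3 × (209/275.5) = 2.314 × 10^-3 M
Ag3AsO4(s) ⇌ 3 Ag^+ + AsO4^3-, so Q = [Ag^+]^3[AsO4^3-]
Q = (1.950 × 10^-5)^3(2.314 × 10^-3) = 1.72 × 10^-17
Q > Ksp, so Ag3AsO4 will precipitate.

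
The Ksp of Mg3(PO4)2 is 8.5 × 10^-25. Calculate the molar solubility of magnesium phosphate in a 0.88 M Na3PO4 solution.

Mg3(PO4)2(s) ⇌ 3 Mg^2+ + 2 PO4^3-
Ksp = [Mg^2+]^3[PO4^3-]^2
Let s = moles of Mg3(PO4)2 that dissolve per litre. [Mg^2+] = 3s, [PO4^3-] = 0.88 + 2s ≈ 0.88 (common-ion effect: PO4^3- is already 0.88 M).
Ksp ≈ (3s)^3 × (0.88)^2
s = 3.4 × 10^-9 M
Check: 2s = 6.9 x 10^-9 ≪ 0.88, so the approximation is valid.

s ≈ 3.4e-9 M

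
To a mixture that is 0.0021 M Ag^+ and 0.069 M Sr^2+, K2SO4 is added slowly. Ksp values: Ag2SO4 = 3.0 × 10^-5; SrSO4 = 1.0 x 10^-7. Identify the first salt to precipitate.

SrSO4

Each salt begins to precipitate when Q = Ksp, i.e. when [SO4^2-] reaches its threshold.
For Ag2SO4: 3.0 × 10^-5 = (0.0021)^2 × [SO4^2-]  ⇒  [SO4^2-] = 6.8 M.
For SrSO4: 1.0 x 10^-7 = 0.069 × [SO4^2-]  ⇒  [SO4^2-] = 1.4 × 10^-6 M.
The salt with the lower threshold [SO4^2-] precipitates first: SrSO4.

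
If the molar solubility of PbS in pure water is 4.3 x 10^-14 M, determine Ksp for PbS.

1.8 × 10^-27

PbS(s) ⇌ Pb^2+(aq) + S^2-(aq)
If s mol/L of PbS dissolves, [Pb^2+] = s and [S^2-] = s.
Ksp = [Pb^2+][S^2-]
Ksp = (s)(s) = s^2
Ksp = (4.3 × 10^-14)^2 = 1.8 × 10^-27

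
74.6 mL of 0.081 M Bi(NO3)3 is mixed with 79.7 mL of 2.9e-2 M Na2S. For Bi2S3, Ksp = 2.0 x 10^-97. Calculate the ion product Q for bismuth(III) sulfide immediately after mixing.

Q ≈ 5.2 × 10^-9

Total volume = 74.6 + 79.7 = 154.3 mL.
[Bi^3+] = 8.1 x 10^-2 × (74.6/154.3) = 3.92 x 10^-2 M
[S^2-] = 2.9 × 10^-2 × (79.7/154.3) = 1.50 x 10^-2 M
Bi2S3(s) ⇌ 2 Bi^3+(aq) + 3 S^2-(aq), so Q = [Bi^3+]^2[S^2-]^3
Q = (3.92 × 10^-2)^2(1.50 × 10^-2)^3 = 5.2 x 10^-9
Q > Ksp, so Bi2S3 will precipitate.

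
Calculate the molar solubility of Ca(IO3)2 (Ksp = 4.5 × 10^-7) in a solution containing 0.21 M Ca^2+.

Ca(IO3)2(s) ⇌ Ca^2+ + 2 IO3^-
Ksp = [Ca^2+][IO3^-]^2
Let s be the molar solubility in this solution. [Ca^2+] = 0.21 + s ≈ 0.21, [IO3^-] = 2s (since the Ca^2+ already present dominates).
Ksp ≈ 0.21 × (2s)^2
s = 7.3 × 10^-4 M
Check: s = 7.3 x 10^-4 ≪ 0.21, so the approximation is valid.

s = 7.3 × 10^-4 M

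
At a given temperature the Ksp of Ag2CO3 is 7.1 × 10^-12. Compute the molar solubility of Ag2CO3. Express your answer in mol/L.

Ag2CO3(s) ⇌ 2 Ag^+(aq) + CO3^2-(aq)
Ksp = [Ag^+]^2[CO3^2-]
For each mole of Ag2CO3 that dissolves: [Ag^+] = 2s, [CO3^2-] = s.
Ksp = (2s)^2s = 4s^3
Solving, s = (7.1 × 10^-12/4)^(1/3) = 1.2 × 10^-4 M

1.2 x 10^-4 M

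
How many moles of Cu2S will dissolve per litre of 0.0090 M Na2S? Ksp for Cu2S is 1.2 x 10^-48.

5.8e-24 M

Cu2S(s) <=> 2 Cu^+(aq) + S^2-(aq)
Ksp = [Cu^+]^2[S^2-]
Let s = moles of Cu2S that dissolve per litre. [Cu^+] = 2s, [S^2-] = 0.0090 + s ≈ 0.0090 (since S^2- from Na2S dominates).
Ksp ≈ (2s)^2 × 0.0090
s = 5.8 × 10^-24 M
Check: s = 5.8 × 10^-24 ≪ 0.0090, so the approximation is valid.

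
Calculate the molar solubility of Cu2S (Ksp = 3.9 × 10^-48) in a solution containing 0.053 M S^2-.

Cu2S(s) ⇌ 2 Cu^+(aq) + S^2-(aq)
Ksp = [Cu^+]^2[S^2-]
If s mol/L dissolves here, [Cu^+] = 2s, [S^2-] = 0.053 + s ≈ 0.053 (Ksp is small, so little additional dissolves).
Ksp ≈ (2s)^2 × 0.053
s = 4.3 × 10^-24 M
Check: s = 4.3 × 10^-24 ≪ 0.053, so the approximation is valid.

4.3e-24 M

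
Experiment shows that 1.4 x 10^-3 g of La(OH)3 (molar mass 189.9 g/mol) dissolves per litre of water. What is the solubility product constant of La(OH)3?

Ksp = 8.0e-20

Molar solubility s = (1.4 × 10^-3 g/L) / (189.9 g/mol) = 7.37 x 10^-6 M.
La(OH)3(s) ⇌ La^3+ + 3 OH^-
With molar solubility s: [La^3+] = s, [OH^-] = 3s.
Ksp = [La^3+][OH^-]^3
Ksp = s(3s)^3 = 27s^4
Ksp = 27 × (7.37 × 10^-6)^4 = 8.0 × 10^-20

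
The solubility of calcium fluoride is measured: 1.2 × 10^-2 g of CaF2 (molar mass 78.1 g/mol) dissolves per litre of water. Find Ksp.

1.5 × 10^-11

Molar solubility s = (1.2 × 10^-2 g/L) / (78.1 g/mol) = 1.54 × 10^-4 M.
CaF2(s) ⇌ Ca^2+(aq) + 2 F^-(aq)
For each mole of CaF2 that dissolves: [Ca^2+] = s, [F^-] = 2s.
Ksp = [Ca^2+][F^-]^2
So Ksp = s × (2s)^2 = 4s^3
With s = 1.54 × 10^-4: Ksp = 1.5 × 10^-11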